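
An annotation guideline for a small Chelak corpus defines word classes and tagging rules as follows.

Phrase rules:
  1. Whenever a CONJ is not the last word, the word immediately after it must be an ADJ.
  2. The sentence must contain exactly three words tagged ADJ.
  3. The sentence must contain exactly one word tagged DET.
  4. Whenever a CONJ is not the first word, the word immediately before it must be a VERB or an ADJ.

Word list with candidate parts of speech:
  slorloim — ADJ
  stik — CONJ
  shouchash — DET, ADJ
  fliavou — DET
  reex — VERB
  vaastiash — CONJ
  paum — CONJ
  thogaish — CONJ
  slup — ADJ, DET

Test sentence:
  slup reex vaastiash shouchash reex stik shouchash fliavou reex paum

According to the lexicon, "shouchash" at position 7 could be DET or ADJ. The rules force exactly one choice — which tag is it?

Candidates per position — 1:slup {ADJ,DET}; 2:reex {VERB}; 3:vaastiash {CONJ}; 4:shouchash {DET,ADJ}; 5:reex {VERB}; 6:stik {CONJ}; 7:shouchash {DET,ADJ}; 8:fliavou {DET}; 9:reex {VERB}; 10:paum {CONJ}.
Position 1: tagging it DET would leave rule 2 unsatisfiable, so it must be ADJ.
Position 4: tagging it DET would leave rule 1 unsatisfiable, so it must be ADJ.
Position 7: tagging it DET would leave rule 1 unsatisfiable, so it must be ADJ.
That leaves exactly one tagging: ADJ VERB CONJ ADJ VERB CONJ ADJ DET VERB CONJ.
Check: rule 1 satisfied; rule 2 satisfied; rule 3 satisfied; rule 4 satisfied.

ADJ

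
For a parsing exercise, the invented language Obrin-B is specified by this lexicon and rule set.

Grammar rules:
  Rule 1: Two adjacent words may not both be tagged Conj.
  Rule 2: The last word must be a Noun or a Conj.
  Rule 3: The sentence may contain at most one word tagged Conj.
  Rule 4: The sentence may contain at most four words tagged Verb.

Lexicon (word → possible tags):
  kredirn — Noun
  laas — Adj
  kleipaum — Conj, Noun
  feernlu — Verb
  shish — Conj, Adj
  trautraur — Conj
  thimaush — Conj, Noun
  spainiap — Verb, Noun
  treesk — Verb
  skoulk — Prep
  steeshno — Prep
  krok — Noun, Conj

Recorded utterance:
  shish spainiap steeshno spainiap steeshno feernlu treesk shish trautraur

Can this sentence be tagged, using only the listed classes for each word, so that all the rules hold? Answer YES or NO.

YES

Candidates per position — 1:shish {Conj,Adj}; 2:spainiap {Verb,Noun}; 3:steeshno {Prep}; 4:spainiap {Verb,Noun}; 5:steeshno {Prep}; 6:feernlu {Verb}; 7:treesk {Verb}; 8:shish {Conj,Adj}; 9:trautraur {Conj}.
One satisfying assignment: Adj Noun Prep Noun Prep Verb Verb Adj Conj.
Rule-by-rule: rule 1 holds; rule 2 holds; rule 3 holds; rule 4 holds.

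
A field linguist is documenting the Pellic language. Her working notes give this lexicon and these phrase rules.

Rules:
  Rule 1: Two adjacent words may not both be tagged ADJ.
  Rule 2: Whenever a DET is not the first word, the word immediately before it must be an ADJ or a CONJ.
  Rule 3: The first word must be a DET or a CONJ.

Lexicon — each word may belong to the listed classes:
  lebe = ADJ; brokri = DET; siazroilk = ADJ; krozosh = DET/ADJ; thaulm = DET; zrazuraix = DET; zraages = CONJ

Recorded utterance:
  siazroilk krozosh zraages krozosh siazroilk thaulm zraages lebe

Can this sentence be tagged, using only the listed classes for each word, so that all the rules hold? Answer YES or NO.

Candidates per position — 1:siazroilk {ADJ}; 2:krozosh {DET,ADJ}; 3:zraages {CONJ}; 4:krozosh {DET,ADJ}; 5:siazroilk {ADJ}; 6:thaulm {DET}; 7:zraages {CONJ}; 8:lebe {ADJ}.
Rule 3 cannot be satisfied by any choice of tags from the lexicon.
So there is no consistent tagging.

NO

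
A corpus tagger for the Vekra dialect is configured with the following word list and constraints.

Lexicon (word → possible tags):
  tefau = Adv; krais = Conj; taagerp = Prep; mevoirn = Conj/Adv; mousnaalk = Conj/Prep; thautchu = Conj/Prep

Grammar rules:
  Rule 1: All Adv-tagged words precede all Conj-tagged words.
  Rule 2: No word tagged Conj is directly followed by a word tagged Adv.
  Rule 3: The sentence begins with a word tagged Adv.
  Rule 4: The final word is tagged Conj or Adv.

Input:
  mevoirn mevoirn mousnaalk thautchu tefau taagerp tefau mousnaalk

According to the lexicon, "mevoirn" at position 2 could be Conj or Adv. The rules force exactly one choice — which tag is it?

Adv

Candidates per position — 1:mevoirn {Conj,Adv}; 2:mevoirn {Conj,Adv}; 3:mousnaalk {Conj,Prep}; 4:thautchu {Conj,Prep}; 5:tefau {Adv}; 6:taagerp {Prep}; 7:tefau {Adv}; 8:mousnaalk {Conj,Prep}.
At position 1, choosing Conj makes rule 1 impossible to satisfy; hence Adv.
At position 2, choosing Conj makes rule 1 impossible to satisfy; hence Adv.
At position 3, choosing Conj makes rule 1 impossible to satisfy; hence Prep.
At position 4, choosing Conj makes rule 1 impossible to satisfy; hence Prep.
At position 8, choosing Prep makes rule 4 impossible to satisfy; hence Conj.
That leaves exactly one tagging: Adv Adv Prep Prep Adv Prep Adv Conj.
Verifying each rule — rule 1 ok; rule 2 ok; rule 3 ok; rule 4 ok.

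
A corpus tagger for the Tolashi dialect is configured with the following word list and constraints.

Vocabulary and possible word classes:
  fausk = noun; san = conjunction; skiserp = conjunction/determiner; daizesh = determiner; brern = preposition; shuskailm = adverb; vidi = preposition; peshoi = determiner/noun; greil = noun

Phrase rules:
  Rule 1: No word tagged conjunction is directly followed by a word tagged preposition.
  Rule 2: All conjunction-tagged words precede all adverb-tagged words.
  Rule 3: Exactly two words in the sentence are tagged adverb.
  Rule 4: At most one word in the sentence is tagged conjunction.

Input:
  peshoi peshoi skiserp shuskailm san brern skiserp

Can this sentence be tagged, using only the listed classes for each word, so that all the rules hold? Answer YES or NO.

Candidates per position — 1:peshoi {determiner,noun}; 2:peshoi {determiner,noun}; 3:skiserp {conjunction,determiner}; 4:shuskailm {adverb}; 5:san {conjunction}; 6:brern {preposition}; 7:skiserp {conjunction,determiner}.
Rule 1 cannot be satisfied by any choice of tags from the lexicon.
So there is no consistent tagging.

NO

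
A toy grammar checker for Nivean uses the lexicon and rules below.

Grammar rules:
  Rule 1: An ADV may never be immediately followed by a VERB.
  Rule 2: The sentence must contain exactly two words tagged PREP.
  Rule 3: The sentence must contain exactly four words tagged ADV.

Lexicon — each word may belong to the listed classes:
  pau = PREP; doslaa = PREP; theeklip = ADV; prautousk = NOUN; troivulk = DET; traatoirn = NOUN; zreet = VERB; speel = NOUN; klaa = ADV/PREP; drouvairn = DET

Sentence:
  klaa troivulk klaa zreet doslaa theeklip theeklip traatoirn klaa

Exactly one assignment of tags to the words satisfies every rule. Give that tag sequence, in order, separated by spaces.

Candidates per position — 1:klaa {ADV,PREP}; 2:troivulk {DET}; 3:klaa {ADV,PREP}; 4:zreet {VERB}; 5:doslaa {PREP}; 6:theeklip {ADV}; 7:theeklip {ADV}; 8:traatoirn {NOUN}; 9:klaa {ADV,PREP}.
Position 3: ADV is ruled out by rule 1; that leaves PREP.
Position 9: PREP is ruled out by rule 2; that leaves ADV.
Position 1: PREP is ruled out by rule 2; that leaves ADV.
That leaves exactly one tagging: ADV DET PREP VERB PREP ADV ADV NOUN ADV.
Rule-by-rule: rule 1 satisfied; rule 2 satisfied; rule 3 satisfied.

ADV DET PREP VERB PREP ADV ADV NOUN ADV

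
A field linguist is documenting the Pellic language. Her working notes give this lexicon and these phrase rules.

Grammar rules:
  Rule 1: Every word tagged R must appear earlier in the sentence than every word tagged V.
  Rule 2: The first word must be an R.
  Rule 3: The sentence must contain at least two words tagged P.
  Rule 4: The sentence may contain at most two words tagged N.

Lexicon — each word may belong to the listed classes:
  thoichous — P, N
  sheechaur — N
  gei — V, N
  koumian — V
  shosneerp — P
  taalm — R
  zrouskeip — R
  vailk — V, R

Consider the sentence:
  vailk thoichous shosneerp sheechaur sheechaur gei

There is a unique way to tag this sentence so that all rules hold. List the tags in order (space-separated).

Candidates per position — 1:vailk {V,R}; 2:thoichous {P,N}; 3:shosneerp {P}; 4:sheechaur {N}; 5:sheechaur {N}; 6:gei {V,N}.
Position 1: V is ruled out by rule 2; that leaves R.
Position 2: N is ruled out by rule 3; that leaves P.
Position 6: N is ruled out by rule 4; that leaves V.
So the tagging must be: R P P N N V.
Rule-by-rule: rule 1 ✓; rule 2 ✓; rule 3 ✓; rule 4 ✓.

R P P N N V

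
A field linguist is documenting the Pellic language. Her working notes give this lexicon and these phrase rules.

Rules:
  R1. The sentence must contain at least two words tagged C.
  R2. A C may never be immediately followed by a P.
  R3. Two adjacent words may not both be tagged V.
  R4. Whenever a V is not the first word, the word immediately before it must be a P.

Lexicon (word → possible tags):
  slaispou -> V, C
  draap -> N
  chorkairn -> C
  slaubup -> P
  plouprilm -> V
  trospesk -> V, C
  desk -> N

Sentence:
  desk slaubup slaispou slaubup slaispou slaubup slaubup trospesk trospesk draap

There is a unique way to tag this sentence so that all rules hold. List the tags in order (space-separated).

Candidates per position — 1:desk {N}; 2:slaubup {P}; 3:slaispou {V,C}; 4:slaubup {P}; 5:slaispou {V,C}; 6:slaubup {P}; 7:slaubup {P}; 8:trospesk {V,C}; 9:trospesk {V,C}; 10:draap {N}.
Word 3 cannot be C — rule 2 would then fail for every completion. It is V.
Word 5 cannot be C — rule 2 would then fail for every completion. It is V.
Word 8 cannot be V — rule 1 would then fail for every completion. It is C.
Word 9 cannot be V — rule 1 would then fail for every completion. It is C.
The only consistent sequence is: N P V P V P P C C N.
Verifying each rule — rule 1 holds; rule 2 holds; rule 3 holds; rule 4 holds.

N P V P V P P C C N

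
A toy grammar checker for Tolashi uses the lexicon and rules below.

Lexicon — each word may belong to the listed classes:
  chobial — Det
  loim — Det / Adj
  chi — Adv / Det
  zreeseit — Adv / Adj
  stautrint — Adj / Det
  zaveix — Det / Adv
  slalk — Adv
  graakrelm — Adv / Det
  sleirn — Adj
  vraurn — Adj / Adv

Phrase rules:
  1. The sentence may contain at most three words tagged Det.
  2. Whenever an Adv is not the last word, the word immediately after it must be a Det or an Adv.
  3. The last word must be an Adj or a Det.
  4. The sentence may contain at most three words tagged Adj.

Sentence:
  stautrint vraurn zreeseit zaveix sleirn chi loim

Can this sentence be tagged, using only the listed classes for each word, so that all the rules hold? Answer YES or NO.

YES

Candidates per position — 1:stautrint {Adj,Det}; 2:vraurn {Adj,Adv}; 3:zreeseit {Adv,Adj}; 4:zaveix {Det,Adv}; 5:sleirn {Adj}; 6:chi {Adv,Det}; 7:loim {Det,Adj}.
One satisfying assignment: Adj Adj Adv Det Adj Adv Det.
Verifying each rule — rule 1 ✓; rule 2 ✓; rule 3 ✓; rule 4 ✓.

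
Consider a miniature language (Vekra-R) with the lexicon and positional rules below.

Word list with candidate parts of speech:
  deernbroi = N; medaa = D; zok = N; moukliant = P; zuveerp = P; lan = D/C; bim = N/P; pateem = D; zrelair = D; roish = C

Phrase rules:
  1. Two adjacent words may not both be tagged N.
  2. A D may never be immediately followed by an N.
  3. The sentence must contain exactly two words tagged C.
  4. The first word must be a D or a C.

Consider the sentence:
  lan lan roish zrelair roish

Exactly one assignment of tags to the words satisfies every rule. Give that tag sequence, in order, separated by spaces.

D D C D C

Candidates per position — 1:lan {D,C}; 2:lan {D,C}; 3:roish {C}; 4:zrelair {D}; 5:roish {C}.
Word 1 cannot be C — rule 3 would then fail for every completion. It is D.
Word 2 cannot be C — rule 3 would then fail for every completion. It is D.
So the tagging must be: D D C D C.
Checking: rule 1 ok; rule 2 ok; rule 3 ok; rule 4 ok.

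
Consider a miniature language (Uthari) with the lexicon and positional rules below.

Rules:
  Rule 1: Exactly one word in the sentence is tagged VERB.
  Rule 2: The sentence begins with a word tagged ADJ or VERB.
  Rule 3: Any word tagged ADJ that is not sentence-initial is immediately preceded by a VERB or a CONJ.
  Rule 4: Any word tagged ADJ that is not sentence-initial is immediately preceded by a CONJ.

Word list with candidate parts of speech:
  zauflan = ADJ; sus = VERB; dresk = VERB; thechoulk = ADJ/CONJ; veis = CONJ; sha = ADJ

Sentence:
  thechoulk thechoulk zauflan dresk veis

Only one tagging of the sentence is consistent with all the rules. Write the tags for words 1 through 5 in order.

ADJ CONJ ADJ VERB CONJ

Candidates per position — 1:thechoulk {ADJ,CONJ}; 2:thechoulk {ADJ,CONJ}; 3:zauflan {ADJ}; 4:dresk {VERB}; 5:veis {CONJ}.
At position 1, choosing CONJ makes rule 2 impossible to satisfy; hence ADJ.
At position 2, choosing ADJ makes rule 3 impossible to satisfy; hence CONJ.
So the tagging must be: ADJ CONJ ADJ VERB CONJ.
Checking: rule 1 ok; rule 2 ok; rule 3 ok; rule 4 ok.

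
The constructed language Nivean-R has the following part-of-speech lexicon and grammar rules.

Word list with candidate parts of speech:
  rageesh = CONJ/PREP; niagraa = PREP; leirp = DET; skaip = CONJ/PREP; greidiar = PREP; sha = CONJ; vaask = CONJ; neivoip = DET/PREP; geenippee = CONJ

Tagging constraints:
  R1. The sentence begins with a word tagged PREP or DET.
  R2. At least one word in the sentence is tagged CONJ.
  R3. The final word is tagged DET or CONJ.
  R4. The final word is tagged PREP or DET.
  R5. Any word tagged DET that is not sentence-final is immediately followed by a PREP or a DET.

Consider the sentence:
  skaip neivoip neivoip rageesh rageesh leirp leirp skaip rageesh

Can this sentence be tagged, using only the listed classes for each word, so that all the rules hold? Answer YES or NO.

Candidates per position — 1:skaip {CONJ,PREP}; 2:neivoip {DET,PREP}; 3:neivoip {DET,PREP}; 4:rageesh {CONJ,PREP}; 5:rageesh {CONJ,PREP}; 6:leirp {DET}; 7:leirp {DET}; 8:skaip {CONJ,PREP}; 9:rageesh {CONJ,PREP}.
Every candidate sequence violates at least one rule; no consistent tagging exists.

NO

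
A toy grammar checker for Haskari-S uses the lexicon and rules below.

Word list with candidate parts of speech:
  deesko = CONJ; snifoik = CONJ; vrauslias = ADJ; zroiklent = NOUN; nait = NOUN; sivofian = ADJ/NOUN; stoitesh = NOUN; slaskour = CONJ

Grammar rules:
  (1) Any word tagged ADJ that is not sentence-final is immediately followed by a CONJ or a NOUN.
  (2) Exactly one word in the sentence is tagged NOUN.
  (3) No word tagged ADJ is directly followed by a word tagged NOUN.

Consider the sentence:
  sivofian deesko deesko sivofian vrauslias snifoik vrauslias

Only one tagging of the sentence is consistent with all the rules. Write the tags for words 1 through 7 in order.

Candidates per position — 1:sivofian {ADJ,NOUN}; 2:deesko {CONJ}; 3:deesko {CONJ}; 4:sivofian {ADJ,NOUN}; 5:vrauslias {ADJ}; 6:snifoik {CONJ}; 7:vrauslias {ADJ}.
Position 4: tagging it ADJ would leave rule 1 unsatisfiable, so it must be NOUN.
Position 1: tagging it NOUN would leave rule 2 unsatisfiable, so it must be ADJ.
So the tagging must be: ADJ CONJ CONJ NOUN ADJ CONJ ADJ.
Check: rule 1 satisfied; rule 2 satisfied; rule 3 satisfied.

ADJ CONJ CONJ NOUN ADJ CONJ ADJ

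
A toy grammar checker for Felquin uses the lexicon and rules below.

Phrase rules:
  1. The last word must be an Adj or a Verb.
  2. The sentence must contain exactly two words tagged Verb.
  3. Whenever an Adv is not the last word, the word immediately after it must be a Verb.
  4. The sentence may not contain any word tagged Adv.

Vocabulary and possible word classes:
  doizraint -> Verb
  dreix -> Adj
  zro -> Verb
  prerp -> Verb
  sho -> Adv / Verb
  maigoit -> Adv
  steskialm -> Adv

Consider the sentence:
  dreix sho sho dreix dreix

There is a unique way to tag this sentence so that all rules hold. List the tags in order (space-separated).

Candidates per position — 1:dreix {Adj}; 2:sho {Adv,Verb}; 3:sho {Adv,Verb}; 4:dreix {Adj}; 5:dreix {Adj}.
Position 2: tagging it Adv would leave rule 2 unsatisfiable, so it must be Verb.
Position 3: tagging it Adv would leave rule 2 unsatisfiable, so it must be Verb.
The unique satisfying tagging is: Adj Verb Verb Adj Adj.
Rule-by-rule: rule 1 satisfied; rule 2 satisfied; rule 3 satisfied; rule 4 satisfied.

Adj Verb Verb Adj Adj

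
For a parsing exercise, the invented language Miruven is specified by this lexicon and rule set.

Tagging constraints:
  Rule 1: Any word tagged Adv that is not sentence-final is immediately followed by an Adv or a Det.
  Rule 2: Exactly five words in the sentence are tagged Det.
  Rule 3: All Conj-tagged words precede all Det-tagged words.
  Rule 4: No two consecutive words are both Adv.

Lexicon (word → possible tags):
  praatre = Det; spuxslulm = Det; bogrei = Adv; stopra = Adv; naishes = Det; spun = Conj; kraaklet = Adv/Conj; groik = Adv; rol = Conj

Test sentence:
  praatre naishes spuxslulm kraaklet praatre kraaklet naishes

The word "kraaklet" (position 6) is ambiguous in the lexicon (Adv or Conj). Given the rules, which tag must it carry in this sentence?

Candidates per position — 1:praatre {Det}; 2:naishes {Det}; 3:spuxslulm {Det}; 4:kraaklet {Adv,Conj}; 5:praatre {Det}; 6:kraaklet {Adv,Conj}; 7:naishes {Det}.
Position 4: tagging it Conj would leave rule 3 unsatisfiable, so it must be Adv.
Position 6: tagging it Conj would leave rule 3 unsatisfiable, so it must be Adv.
That leaves exactly one tagging: Det Det Det Adv Det Adv Det.
Checking: rule 1 satisfied; rule 2 satisfied; rule 3 satisfied; rule 4 satisfied.

Adv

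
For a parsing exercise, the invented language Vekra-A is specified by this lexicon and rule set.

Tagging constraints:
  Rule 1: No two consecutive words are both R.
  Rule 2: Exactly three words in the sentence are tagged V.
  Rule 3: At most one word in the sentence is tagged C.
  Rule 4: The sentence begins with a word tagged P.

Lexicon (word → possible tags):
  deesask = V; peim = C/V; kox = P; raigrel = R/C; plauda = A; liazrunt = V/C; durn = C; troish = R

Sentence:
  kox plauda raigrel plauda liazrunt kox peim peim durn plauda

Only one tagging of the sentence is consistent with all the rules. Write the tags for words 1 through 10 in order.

P A R A V P V V C A

Candidates per position — 1:kox {P}; 2:plauda {A}; 3:raigrel {R,C}; 4:plauda {A}; 5:liazrunt {V,C}; 6:kox {P}; 7:peim {C,V}; 8:peim {C,V}; 9:durn {C}; 10:plauda {A}.
If word 3 were C, no tagging could satisfy rule 3; so word 3 is R.
If word 5 were C, no tagging could satisfy rule 2; so word 5 is V.
If word 7 were C, no tagging could satisfy rule 2; so word 7 is V.
If word 8 were C, no tagging could satisfy rule 2; so word 8 is V.
The unique satisfying tagging is: P A R A V P V V C A.
Check: rule 1 ok; rule 2 ok; rule 3 ok; rule 4 ok.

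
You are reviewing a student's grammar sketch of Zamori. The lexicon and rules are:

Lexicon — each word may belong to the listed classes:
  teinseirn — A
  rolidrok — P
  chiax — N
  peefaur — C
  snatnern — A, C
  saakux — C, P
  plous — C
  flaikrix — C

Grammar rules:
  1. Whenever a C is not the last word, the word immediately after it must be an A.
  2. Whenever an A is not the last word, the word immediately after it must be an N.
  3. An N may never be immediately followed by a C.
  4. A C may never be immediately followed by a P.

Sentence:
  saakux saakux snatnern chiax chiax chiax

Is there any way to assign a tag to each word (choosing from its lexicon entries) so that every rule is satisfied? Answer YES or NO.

YES

Candidates per position — 1:saakux {C,P}; 2:saakux {C,P}; 3:snatnern {A,C}; 4:chiax {N}; 5:chiax {N}; 6:chiax {N}.
One satisfying assignment: P C A N N N.
Checking: rule 1 ✓; rule 2 ✓; rule 3 ✓; rule 4 ✓.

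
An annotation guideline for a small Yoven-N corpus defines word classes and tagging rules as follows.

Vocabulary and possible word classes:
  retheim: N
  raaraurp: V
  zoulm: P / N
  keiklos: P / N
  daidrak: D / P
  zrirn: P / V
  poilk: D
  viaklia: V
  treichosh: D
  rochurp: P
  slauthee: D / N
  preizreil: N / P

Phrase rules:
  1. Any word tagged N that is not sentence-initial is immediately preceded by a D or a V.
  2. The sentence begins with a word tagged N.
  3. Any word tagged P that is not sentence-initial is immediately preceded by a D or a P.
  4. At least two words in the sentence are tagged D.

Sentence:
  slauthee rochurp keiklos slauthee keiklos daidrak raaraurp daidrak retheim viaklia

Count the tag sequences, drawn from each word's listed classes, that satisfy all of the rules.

Candidates per position — 1:slauthee {D,N}; 2:rochurp {P}; 3:keiklos {P,N}; 4:slauthee {D,N}; 5:keiklos {P,N}; 6:daidrak {D,P}; 7:raaraurp {V}; 8:daidrak {D,P}; 9:retheim {N}; 10:viaklia {V}.
There are 64 candidate sequences in total.
Every candidate sequence violates at least one rule; no consistent tagging exists.
Count = 0.

0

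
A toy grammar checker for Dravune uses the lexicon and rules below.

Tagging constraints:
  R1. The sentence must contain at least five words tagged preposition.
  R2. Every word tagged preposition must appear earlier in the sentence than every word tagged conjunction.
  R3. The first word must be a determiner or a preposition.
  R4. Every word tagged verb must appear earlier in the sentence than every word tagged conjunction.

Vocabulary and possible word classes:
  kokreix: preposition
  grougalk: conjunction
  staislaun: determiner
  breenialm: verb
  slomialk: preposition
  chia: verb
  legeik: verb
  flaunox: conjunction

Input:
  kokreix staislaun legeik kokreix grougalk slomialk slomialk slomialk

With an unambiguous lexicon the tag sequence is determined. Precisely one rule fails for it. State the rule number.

Fixed tagging: preposition determiner verb preposition conjunction preposition preposition preposition.
Applying the rules: R1 ok, R2 fails, R3 ok, R4 ok.
Only rule 2 fails.

2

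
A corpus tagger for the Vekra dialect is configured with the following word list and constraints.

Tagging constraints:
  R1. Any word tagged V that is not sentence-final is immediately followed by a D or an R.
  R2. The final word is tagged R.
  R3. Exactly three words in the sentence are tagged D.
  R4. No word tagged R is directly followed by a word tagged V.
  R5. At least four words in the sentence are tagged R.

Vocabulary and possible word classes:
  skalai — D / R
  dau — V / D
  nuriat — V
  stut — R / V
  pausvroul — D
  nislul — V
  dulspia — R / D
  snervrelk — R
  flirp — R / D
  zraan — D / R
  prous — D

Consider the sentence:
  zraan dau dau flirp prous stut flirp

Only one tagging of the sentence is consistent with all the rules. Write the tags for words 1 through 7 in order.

Candidates per position — 1:zraan {D,R}; 2:dau {V,D}; 3:dau {V,D}; 4:flirp {R,D}; 5:prous {D}; 6:stut {R,V}; 7:flirp {R,D}.
At position 1, choosing D makes rule 5 impossible to satisfy; hence R.
At position 2, choosing V makes rule 4 impossible to satisfy; hence D.
At position 4, choosing D makes rule 5 impossible to satisfy; hence R.
At position 6, choosing V makes rule 5 impossible to satisfy; hence R.
At position 7, choosing D makes rule 2 impossible to satisfy; hence R.
At position 3, choosing V makes rule 3 impossible to satisfy; hence D.
The only consistent sequence is: R D D R D R R.
Check: rule 1 satisfied; rule 2 satisfied; rule 3 satisfied; rule 4 satisfied; rule 5 satisfied.

R D D R D R R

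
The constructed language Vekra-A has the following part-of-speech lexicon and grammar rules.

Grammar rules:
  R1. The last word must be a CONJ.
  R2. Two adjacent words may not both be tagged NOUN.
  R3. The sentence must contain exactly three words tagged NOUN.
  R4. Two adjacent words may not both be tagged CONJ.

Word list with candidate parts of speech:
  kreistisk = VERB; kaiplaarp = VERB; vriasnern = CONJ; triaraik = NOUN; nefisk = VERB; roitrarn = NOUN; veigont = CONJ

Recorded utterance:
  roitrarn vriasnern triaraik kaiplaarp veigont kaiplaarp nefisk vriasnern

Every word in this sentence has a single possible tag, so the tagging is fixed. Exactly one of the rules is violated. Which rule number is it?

Fixed tagging: NOUN CONJ NOUN VERB CONJ VERB VERB CONJ.
Applying the rules: R1 ✓, R2 ✓, R3 ✗, R4 ✓.
Only rule 3 fails.

3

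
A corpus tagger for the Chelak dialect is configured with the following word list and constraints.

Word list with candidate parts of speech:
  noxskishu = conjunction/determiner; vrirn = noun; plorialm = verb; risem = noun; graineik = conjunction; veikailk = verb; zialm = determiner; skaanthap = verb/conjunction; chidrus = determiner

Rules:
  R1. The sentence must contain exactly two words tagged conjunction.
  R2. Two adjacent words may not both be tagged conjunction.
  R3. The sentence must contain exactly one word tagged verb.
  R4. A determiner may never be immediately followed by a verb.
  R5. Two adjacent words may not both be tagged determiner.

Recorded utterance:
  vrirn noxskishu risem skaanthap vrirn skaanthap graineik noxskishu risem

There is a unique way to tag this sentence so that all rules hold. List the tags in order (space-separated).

Candidates per position — 1:vrirn {noun}; 2:noxskishu {conjunction,determiner}; 3:risem {noun}; 4:skaanthap {verb,conjunction}; 5:vrirn {noun}; 6:skaanthap {verb,conjunction}; 7:graineik {conjunction}; 8:noxskishu {conjunction,determiner}; 9:risem {noun}.
If word 6 were conjunction, no tagging could satisfy rule 2; so word 6 is verb.
If word 8 were conjunction, no tagging could satisfy rule 2; so word 8 is determiner.
If word 4 were verb, no tagging could satisfy rule 3; so word 4 is conjunction.
If word 2 were conjunction, no tagging could satisfy rule 1; so word 2 is determiner.
That leaves exactly one tagging: noun determiner noun conjunction noun verb conjunction determiner noun.
Verifying each rule — rule 1 ✓; rule 2 ✓; rule 3 ✓; rule 4 ✓; rule 5 ✓.

noun determiner noun conjunction noun verb conjunction determiner noun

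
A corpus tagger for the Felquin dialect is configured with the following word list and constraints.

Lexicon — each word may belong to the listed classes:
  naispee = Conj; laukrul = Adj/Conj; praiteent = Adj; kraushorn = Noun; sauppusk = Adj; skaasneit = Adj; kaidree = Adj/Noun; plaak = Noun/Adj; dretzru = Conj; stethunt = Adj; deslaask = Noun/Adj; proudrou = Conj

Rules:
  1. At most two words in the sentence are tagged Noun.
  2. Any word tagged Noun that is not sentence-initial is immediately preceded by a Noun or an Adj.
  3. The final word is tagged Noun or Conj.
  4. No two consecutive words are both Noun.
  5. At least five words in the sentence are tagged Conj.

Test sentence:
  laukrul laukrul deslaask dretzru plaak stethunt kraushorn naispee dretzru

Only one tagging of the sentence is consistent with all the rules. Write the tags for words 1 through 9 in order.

Candidates per position — 1:laukrul {Adj,Conj}; 2:laukrul {Adj,Conj}; 3:deslaask {Noun,Adj}; 4:dretzru {Conj}; 5:plaak {Noun,Adj}; 6:stethunt {Adj}; 7:kraushorn {Noun}; 8:naispee {Conj}; 9:dretzru {Conj}.
If word 1 were Adj, no tagging could satisfy rule 5; so word 1 is Conj.
If word 2 were Adj, no tagging could satisfy rule 5; so word 2 is Conj.
If word 3 were Noun, no tagging could satisfy rule 2; so word 3 is Adj.
If word 5 were Noun, no tagging could satisfy rule 2; so word 5 is Adj.
The only consistent sequence is: Conj Conj Adj Conj Adj Adj Noun Conj Conj.
Check: rule 1 satisfied; rule 2 satisfied; rule 3 satisfied; rule 4 satisfied; rule 5 satisfied.

Conj Conj Adj Conj Adj Adj Noun Conj Conj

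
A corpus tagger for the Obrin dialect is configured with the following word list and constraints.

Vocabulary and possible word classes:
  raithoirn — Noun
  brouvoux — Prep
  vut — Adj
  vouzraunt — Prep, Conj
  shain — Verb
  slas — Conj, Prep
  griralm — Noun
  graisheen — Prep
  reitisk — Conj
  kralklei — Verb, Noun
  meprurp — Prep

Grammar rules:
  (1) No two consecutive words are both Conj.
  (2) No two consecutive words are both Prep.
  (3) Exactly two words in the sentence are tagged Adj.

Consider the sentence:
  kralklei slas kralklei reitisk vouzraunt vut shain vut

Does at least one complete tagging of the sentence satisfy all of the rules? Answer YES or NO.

Candidates per position — 1:kralklei {Verb,Noun}; 2:slas {Conj,Prep}; 3:kralklei {Verb,Noun}; 4:reitisk {Conj}; 5:vouzraunt {Prep,Conj}; 6:vut {Adj}; 7:shain {Verb}; 8:vut {Adj}.
One satisfying assignment: Verb Conj Verb Conj Prep Adj Verb Adj.
Rule-by-rule: rule 1 satisfied; rule 2 satisfied; rule 3 satisfied.

YES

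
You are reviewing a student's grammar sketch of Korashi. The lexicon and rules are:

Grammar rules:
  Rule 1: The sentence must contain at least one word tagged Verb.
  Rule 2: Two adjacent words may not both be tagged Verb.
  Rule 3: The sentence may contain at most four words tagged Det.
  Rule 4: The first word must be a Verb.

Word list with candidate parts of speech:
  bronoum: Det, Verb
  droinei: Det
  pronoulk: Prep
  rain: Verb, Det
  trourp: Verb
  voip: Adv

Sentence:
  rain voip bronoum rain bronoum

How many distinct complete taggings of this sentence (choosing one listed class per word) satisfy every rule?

5

Candidates per position — 1:rain {Verb,Det}; 2:voip {Adv}; 3:bronoum {Det,Verb}; 4:rain {Verb,Det}; 5:bronoum {Det,Verb}.
There are 16 candidate sequences in total.
The sequences that satisfy every rule: Verb Adv Det Verb Det; Verb Adv Det Det Det; Verb Adv Det Det Verb; Verb Adv Verb Det Det; Verb Adv Verb Det Verb.
Count = 5.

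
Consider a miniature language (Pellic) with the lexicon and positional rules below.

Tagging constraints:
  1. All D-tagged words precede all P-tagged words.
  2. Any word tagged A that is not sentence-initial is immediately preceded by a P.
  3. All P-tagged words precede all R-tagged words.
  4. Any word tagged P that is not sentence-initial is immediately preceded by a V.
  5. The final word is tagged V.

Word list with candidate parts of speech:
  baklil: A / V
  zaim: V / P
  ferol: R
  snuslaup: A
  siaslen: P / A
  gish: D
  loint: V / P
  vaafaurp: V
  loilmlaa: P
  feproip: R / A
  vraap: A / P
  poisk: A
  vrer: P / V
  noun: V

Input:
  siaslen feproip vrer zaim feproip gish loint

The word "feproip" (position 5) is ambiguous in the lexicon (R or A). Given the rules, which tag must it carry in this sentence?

Candidates per position — 1:siaslen {P,A}; 2:feproip {R,A}; 3:vrer {P,V}; 4:zaim {V,P}; 5:feproip {R,A}; 6:gish {D}; 7:loint {V,P}.
Position 1: P is ruled out by rule 1; that leaves A.
Position 2: A is ruled out by rule 2; that leaves R.
Position 3: P is ruled out by rule 1; that leaves V.
Position 4: P is ruled out by rule 1; that leaves V.
Position 5: A is ruled out by rule 2; that leaves R.
Position 7: P is ruled out by rule 3; that leaves V.
The only consistent sequence is: A R V V R D V.
Verifying each rule — rule 1 holds; rule 2 holds; rule 3 holds; rule 4 holds; rule 5 holds.

R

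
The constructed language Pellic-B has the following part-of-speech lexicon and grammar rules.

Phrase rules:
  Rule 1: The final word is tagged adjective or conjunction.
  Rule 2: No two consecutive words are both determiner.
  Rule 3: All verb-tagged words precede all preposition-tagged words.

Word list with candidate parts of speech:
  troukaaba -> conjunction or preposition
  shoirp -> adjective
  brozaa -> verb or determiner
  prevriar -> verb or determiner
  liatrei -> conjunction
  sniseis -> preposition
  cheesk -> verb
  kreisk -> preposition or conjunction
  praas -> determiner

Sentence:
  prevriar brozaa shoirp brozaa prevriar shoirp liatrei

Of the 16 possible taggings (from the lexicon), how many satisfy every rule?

Candidates per position — 1:prevriar {verb,determiner}; 2:brozaa {verb,determiner}; 3:shoirp {adjective}; 4:brozaa {verb,determiner}; 5:prevriar {verb,determiner}; 6:shoirp {adjective}; 7:liatrei {conjunction}.
There are 16 candidate sequences in total.
Checking each against the rules leaves 9 sequences.
Count = 9.

9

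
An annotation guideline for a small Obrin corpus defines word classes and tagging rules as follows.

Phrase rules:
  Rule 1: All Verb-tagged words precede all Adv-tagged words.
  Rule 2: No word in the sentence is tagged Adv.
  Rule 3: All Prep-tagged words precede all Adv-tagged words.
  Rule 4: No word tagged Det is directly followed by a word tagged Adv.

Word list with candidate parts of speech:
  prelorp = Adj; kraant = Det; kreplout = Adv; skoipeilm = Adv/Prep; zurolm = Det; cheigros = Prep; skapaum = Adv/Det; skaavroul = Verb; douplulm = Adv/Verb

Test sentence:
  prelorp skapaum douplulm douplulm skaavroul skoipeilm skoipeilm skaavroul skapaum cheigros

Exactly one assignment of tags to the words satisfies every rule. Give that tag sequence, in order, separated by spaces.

Candidates per position — 1:prelorp {Adj}; 2:skapaum {Adv,Det}; 3:douplulm {Adv,Verb}; 4:douplulm {Adv,Verb}; 5:skaavroul {Verb}; 6:skoipeilm {Adv,Prep}; 7:skoipeilm {Adv,Prep}; 8:skaavroul {Verb}; 9:skapaum {Adv,Det}; 10:cheigros {Prep}.
Word 2 cannot be Adv — rule 1 would then fail for every completion. It is Det.
Word 3 cannot be Adv — rule 1 would then fail for every completion. It is Verb.
Word 4 cannot be Adv — rule 1 would then fail for every completion. It is Verb.
Word 6 cannot be Adv — rule 1 would then fail for every completion. It is Prep.
Word 7 cannot be Adv — rule 1 would then fail for every completion. It is Prep.
Word 9 cannot be Adv — rule 2 would then fail for every completion. It is Det.
The only consistent sequence is: Adj Det Verb Verb Verb Prep Prep Verb Det Prep.
Rule-by-rule: rule 1 satisfied; rule 2 satisfied; rule 3 satisfied; rule 4 satisfied.

Adj Det Verb Verb Verb Prep Prep Verb Det Prep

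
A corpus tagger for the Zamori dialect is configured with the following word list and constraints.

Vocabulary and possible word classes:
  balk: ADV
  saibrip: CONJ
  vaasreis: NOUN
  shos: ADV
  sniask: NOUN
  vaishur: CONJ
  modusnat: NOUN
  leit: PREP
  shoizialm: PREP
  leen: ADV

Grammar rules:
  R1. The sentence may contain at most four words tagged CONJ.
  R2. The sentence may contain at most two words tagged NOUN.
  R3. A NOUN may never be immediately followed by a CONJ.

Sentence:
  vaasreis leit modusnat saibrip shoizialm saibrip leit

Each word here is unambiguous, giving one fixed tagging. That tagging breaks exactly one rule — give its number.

Fixed tagging: NOUN PREP NOUN CONJ PREP CONJ PREP.
Checking each rule: R1 holds, R2 holds, R3 violated.
Only rule 3 fails.

3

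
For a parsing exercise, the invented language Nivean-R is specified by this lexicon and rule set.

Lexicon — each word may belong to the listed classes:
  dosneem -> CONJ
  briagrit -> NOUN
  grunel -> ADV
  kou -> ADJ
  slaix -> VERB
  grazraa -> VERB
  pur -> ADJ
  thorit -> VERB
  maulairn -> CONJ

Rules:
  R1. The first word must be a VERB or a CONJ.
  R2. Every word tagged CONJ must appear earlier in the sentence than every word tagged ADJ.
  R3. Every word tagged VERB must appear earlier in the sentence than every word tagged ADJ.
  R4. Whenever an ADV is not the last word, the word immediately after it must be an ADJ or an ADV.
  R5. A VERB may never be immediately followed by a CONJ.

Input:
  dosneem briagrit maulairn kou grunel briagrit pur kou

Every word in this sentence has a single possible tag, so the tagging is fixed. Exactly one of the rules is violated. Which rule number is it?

4

Fixed tagging: CONJ NOUN CONJ ADJ ADV NOUN ADJ ADJ.
Rule check: R1 ✓, R2 ✓, R3 ✓, R4 ✗, R5 ✓.
Only rule 4 fails.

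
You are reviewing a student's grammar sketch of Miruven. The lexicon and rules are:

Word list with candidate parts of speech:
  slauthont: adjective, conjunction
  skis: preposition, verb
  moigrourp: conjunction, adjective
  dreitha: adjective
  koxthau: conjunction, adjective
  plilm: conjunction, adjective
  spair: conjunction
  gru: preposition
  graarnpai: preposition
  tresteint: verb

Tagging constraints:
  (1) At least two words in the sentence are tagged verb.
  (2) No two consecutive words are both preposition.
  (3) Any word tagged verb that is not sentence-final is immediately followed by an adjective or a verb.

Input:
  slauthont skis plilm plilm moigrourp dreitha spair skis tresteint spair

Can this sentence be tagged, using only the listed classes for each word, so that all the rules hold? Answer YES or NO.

NO

Candidates per position — 1:slauthont {adjective,conjunction}; 2:skis {preposition,verb}; 3:plilm {conjunction,adjective}; 4:plilm {conjunction,adjective}; 5:moigrourp {conjunction,adjective}; 6:dreitha {adjective}; 7:spair {conjunction}; 8:skis {preposition,verb}; 9:tresteint {verb}; 10:spair {conjunction}.
Rule 3 cannot be satisfied by any choice of tags from the lexicon.
So there is no consistent tagging.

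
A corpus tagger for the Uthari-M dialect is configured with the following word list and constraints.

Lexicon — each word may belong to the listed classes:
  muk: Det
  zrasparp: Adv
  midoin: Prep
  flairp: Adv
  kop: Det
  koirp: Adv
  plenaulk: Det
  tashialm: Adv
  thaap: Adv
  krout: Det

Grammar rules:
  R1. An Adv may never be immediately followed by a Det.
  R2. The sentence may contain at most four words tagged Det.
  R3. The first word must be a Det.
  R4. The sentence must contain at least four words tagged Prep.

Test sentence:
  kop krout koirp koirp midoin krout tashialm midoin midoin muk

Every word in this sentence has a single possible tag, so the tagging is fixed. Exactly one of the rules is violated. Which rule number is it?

4

Fixed tagging: Det Det Adv Adv Prep Det Adv Prep Prep Det.
Applying the rules: R1 ✓, R2 ✓, R3 ✓, R4 ✗.
Only rule 4 fails.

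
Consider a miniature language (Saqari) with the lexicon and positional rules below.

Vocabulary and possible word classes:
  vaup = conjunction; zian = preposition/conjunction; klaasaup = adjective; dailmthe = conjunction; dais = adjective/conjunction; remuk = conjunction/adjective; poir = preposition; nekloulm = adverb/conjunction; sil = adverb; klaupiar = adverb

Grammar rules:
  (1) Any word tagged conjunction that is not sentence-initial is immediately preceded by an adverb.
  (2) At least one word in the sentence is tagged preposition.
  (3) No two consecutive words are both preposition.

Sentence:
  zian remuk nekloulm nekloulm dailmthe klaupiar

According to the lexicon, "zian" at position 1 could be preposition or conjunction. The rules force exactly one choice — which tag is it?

Candidates per position — 1:zian {preposition,conjunction}; 2:remuk {conjunction,adjective}; 3:nekloulm {adverb,conjunction}; 4:nekloulm {adverb,conjunction}; 5:dailmthe {conjunction}; 6:klaupiar {adverb}.
Word 1 cannot be conjunction — rule 2 would then fail for every completion. It is preposition.
Word 2 cannot be conjunction — rule 1 would then fail for every completion. It is adjective.
Word 3 cannot be conjunction — rule 1 would then fail for every completion. It is adverb.
Word 4 cannot be conjunction — rule 1 would then fail for every completion. It is adverb.
The unique satisfying tagging is: preposition adjective adverb adverb conjunction adverb.
Verifying each rule — rule 1 holds; rule 2 holds; rule 3 holds.

preposition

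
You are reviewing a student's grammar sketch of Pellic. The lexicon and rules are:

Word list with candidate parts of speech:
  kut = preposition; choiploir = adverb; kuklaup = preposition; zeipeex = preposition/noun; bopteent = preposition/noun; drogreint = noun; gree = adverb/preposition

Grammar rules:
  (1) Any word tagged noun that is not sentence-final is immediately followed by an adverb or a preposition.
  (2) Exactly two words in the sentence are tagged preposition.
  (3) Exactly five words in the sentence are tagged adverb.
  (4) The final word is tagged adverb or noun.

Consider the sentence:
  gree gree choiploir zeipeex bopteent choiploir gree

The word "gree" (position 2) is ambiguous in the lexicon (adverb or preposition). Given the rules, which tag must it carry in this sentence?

Candidates per position — 1:gree {adverb,preposition}; 2:gree {adverb,preposition}; 3:choiploir {adverb}; 4:zeipeex {preposition,noun}; 5:bopteent {preposition,noun}; 6:choiploir {adverb}; 7:gree {adverb,preposition}.
If word 1 were preposition, no tagging could satisfy rule 3; so word 1 is adverb.
If word 2 were preposition, no tagging could satisfy rule 3; so word 2 is adverb.
If word 7 were preposition, no tagging could satisfy rule 3; so word 7 is adverb.
If word 4 were noun, no tagging could satisfy rule 2; so word 4 is preposition.
If word 5 were noun, no tagging could satisfy rule 2; so word 5 is preposition.
That leaves exactly one tagging: adverb adverb adverb preposition preposition adverb adverb.
Check: rule 1 satisfied; rule 2 satisfied; rule 3 satisfied; rule 4 satisfied.

adverb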